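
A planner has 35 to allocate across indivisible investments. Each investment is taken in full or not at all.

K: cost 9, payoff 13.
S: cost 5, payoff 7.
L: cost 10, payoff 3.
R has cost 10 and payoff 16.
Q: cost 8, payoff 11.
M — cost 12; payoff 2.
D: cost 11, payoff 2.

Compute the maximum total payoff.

K + S + R + Q: cost 9 + 5 + 10 + 8 = 32 ≤ 35, payoff 13 + 7 + 16 + 11 = 47.
K + R + Q: cost 9 + 10 + 8 = 27 ≤ 35, payoff 13 + 16 + 11 = 40.
K + S + L + R: cost 9 + 5 + 10 + 10 = 34 ≤ 35, payoff 13 + 7 + 3 + 16 = 39.
Best is K, S, R, and Q with total payoff 47.

47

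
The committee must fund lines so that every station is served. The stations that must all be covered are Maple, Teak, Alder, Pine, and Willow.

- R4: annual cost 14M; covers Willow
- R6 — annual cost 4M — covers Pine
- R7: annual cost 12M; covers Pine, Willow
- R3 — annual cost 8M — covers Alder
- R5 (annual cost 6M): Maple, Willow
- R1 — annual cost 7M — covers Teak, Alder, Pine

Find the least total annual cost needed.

Choose R5 and R1: together they cover Maple, Teak, Alder, Pine, Willow — every station.
Total annual cost: 6 + 7 = 13.
No cover costs less than 13.

13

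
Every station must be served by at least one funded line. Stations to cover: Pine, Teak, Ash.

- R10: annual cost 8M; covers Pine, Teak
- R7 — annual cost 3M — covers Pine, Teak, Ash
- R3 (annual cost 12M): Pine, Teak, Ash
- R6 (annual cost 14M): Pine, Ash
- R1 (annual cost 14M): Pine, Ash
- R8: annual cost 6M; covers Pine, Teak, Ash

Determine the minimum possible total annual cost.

R7 alone covers Pine, Teak, Ash — every station.
Total annual cost: 3.

3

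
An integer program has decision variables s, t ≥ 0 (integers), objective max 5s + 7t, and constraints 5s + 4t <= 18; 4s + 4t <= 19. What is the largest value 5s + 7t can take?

(s,t)=(0,4): 5·0+4·4=16≤18, 4·0+4·4=16≤19, objective 28.
(s,t)=(1,3): 5·1+4·3=17≤18, 4·1+4·3=16≤19, objective 26.
Maximum is 28 at (s,t)=(0,4).

28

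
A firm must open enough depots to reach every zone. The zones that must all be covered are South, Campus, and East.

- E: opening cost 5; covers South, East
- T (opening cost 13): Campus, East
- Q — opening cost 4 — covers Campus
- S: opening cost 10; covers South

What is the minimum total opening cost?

This is an integer covering problem.
Choose E and Q: together they cover South, Campus, East — every zone.
Total opening cost: 5 + 4 = 9.
No cover costs less than 9.

9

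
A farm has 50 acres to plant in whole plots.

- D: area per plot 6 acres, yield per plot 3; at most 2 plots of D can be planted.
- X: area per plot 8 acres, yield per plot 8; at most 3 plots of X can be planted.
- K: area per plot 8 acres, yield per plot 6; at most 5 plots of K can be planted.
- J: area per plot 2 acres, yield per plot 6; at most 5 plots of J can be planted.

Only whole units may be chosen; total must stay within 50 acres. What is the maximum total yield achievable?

66

J has the best ratio (6/2); taking only J gives at most 5×6 = 30 (stopped by the supply cap of 5).
Mixing does better — 3×X, 2×K, and 5×J: area 50 ≤ 50, yield 3·8 + 2·6 + 5·6 = 66.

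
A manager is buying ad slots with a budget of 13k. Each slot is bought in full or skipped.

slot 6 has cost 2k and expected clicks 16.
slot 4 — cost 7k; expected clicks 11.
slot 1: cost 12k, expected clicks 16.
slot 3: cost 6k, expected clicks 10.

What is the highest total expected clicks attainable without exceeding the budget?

27

Take slot 6 and slot 4: cost 2 + 7 = 9 ≤ 13, expected clicks 16 + 11 = 27.
No other feasible combination does better.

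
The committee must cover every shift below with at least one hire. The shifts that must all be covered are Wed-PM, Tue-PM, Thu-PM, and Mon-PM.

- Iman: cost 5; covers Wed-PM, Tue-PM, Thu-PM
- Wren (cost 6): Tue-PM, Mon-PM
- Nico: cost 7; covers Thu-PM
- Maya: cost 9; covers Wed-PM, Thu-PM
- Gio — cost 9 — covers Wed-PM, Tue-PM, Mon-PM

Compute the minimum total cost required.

11

Choose Iman and Wren: together they cover Wed-PM, Tue-PM, Thu-PM, Mon-PM — every shift.
Total cost: 5 + 6 = 11.
No cover costs less than 11.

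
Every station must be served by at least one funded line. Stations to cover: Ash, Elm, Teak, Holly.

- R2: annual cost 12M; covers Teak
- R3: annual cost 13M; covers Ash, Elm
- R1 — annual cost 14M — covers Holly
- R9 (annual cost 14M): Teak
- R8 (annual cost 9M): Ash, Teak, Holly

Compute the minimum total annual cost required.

22

This is an integer covering problem.
Choose R3 and R8: together they cover Ash, Elm, Teak, Holly — every station.
Total annual cost: 13 + 9 = 22.
No cover costs less than 22.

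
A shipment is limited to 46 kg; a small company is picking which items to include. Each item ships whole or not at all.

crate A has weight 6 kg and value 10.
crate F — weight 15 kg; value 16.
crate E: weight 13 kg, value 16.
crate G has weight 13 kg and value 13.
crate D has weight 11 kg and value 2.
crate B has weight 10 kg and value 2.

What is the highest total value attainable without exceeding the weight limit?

45

Take crate F, crate E, and crate G: weight 15 + 13 + 13 = 41 ≤ 46, value 16 + 16 + 13 = 45.
No other feasible combination does better.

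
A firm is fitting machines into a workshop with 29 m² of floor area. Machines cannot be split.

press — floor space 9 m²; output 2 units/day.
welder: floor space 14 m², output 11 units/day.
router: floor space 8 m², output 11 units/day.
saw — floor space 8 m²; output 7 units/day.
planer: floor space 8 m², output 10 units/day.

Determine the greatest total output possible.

This is a 0-1 knapsack instance.
Allowing fractional choices, the relaxed optimum would be about 31.9, but machines are indivisible.
welder + router: floor space 14 + 8 = 22 ≤ 29, output 11 + 11 = 22.
press + router + planer: floor space 9 + 8 + 8 = 25 ≤ 29, output 2 + 11 + 10 = 23.
router + saw + planer: floor space 8 + 8 + 8 = 24 ≤ 29, output 11 + 7 + 10 = 28.
Best is router, saw, and planer with total output 28.

28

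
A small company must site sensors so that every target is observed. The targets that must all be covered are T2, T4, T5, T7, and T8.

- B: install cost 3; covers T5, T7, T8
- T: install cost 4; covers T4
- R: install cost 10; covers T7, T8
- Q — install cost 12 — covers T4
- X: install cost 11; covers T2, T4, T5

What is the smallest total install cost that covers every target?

14

This is an integer covering problem.
Choose B and X: together they cover T2, T4, T5, T7, T8 — every target.
Total install cost: 3 + 11 = 14.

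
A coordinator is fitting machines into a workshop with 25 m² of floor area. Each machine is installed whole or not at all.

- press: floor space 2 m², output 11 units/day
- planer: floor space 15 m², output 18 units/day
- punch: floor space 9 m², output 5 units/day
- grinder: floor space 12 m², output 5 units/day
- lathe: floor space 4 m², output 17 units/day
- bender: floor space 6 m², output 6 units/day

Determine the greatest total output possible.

46

press + planer + lathe: floor space 2 + 15 + 4 = 21 ≤ 25, output 11 + 18 + 17 = 46.
planer + lathe + bender: floor space 15 + 4 + 6 = 25 ≤ 25, output 18 + 17 + 6 = 41.
Best is press, planer, and lathe with total output 46.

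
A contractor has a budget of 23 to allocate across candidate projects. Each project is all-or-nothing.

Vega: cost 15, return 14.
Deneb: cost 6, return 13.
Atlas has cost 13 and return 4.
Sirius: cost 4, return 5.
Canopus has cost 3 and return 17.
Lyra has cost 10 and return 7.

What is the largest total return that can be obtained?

42

This is an integer program with binary decision variables.
Allowing fractional choices, the relaxed optimum would be about 44.3, but projects are indivisible.
Deneb + Sirius + Canopus + Lyra: cost 6 + 4 + 3 + 10 = 23 ≤ 23, return 13 + 5 + 17 + 7 = 42.
Vega + Sirius + Canopus: cost 15 + 4 + 3 = 22 ≤ 23, return 14 + 5 + 17 = 36.
Deneb + Canopus + Lyra: cost 6 + 3 + 10 = 19 ≤ 23, return 13 + 17 + 7 = 37.
Best is Deneb, Sirius, Canopus, and Lyra with total return 42.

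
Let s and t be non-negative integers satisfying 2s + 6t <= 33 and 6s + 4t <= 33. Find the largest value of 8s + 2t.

(s,t)=(5,0): 2·5+6·0=10≤33, 6·5+4·0=30≤33, objective 40.
(s,t)=(4,1): 2·4+6·1=14≤33, 6·4+4·1=28≤33, objective 34.
(s,t)=(4,0): 2·4+6·0=8≤33, 6·4+4·0=24≤33, objective 32.
The best lattice point is (5,0), giving 40.

40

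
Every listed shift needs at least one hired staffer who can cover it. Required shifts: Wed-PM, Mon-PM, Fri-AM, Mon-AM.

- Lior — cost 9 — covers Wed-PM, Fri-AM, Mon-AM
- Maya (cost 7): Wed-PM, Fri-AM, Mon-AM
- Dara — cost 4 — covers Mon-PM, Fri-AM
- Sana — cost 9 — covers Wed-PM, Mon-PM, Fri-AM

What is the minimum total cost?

11

Choose Maya and Dara: together they cover Wed-PM, Mon-PM, Fri-AM, Mon-AM — every shift.
Total cost: 7 + 4 = 11.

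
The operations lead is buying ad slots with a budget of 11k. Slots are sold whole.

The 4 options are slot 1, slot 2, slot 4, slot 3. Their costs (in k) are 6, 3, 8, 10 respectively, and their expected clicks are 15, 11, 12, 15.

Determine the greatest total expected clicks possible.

Allowing fractional choices, the relaxed optimum would be about 29.0, but ad slots are indivisible.
slot 1: cost 6 ≤ 11, expected clicks 15.
slot 2 + slot 4: cost 3 + 8 = 11 ≤ 11, expected clicks 11 + 12 = 23.
slot 1 + slot 2: cost 6 + 3 = 9 ≤ 11, expected clicks 15 + 11 = 26.
Best is slot 1 and slot 2 with total expected clicks 26.

26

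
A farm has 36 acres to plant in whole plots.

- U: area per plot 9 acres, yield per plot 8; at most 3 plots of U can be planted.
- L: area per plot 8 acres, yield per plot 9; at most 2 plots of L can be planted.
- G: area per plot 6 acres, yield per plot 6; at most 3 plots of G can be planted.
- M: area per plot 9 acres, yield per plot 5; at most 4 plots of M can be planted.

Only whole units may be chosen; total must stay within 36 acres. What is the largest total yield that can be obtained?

36

L has the best ratio (9/8); taking only L gives at most 2×9 = 18 (stopped by the supply cap of 2).
Mixing does better — 2×L and 3×G: area 34 ≤ 36, yield 2·9 + 3·6 = 36.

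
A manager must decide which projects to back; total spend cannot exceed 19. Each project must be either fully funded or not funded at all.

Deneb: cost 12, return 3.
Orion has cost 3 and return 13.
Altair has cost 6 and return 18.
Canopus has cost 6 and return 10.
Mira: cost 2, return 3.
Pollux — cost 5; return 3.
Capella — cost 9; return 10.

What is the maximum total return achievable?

44

Orion + Altair + Canopus: cost 3 + 6 + 6 = 15 ≤ 19, return 13 + 18 + 10 = 41.
Orion + Altair + Canopus + Mira: cost 3 + 6 + 6 + 2 = 17 ≤ 19, return 13 + 18 + 10 + 3 = 44.
Best is Orion, Altair, Canopus, and Mira with total return 44.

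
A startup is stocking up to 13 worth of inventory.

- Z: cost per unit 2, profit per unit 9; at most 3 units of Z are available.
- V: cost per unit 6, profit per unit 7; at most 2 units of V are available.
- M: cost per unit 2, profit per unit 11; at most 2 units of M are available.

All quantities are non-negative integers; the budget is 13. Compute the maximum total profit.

M has the best ratio (11/2); taking only M gives at most 2×11 = 22 (stopped by the supply cap of 2).
Mixing does better — 3×Z and 2×M: cost 10 ≤ 13, profit 3·9 + 2·11 = 49.

49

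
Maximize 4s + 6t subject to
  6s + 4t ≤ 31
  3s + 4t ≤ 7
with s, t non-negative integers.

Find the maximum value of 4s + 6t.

10

(s,t)=(1,1): 6·1+4·1=10≤31, 3·1+4·1=7≤7, objective 10.
(s,t)=(2,0): 6·2+4·0=12≤31, 3·2+4·0=6≤7, objective 8.
Maximum is 10 at (s,t)=(1,1).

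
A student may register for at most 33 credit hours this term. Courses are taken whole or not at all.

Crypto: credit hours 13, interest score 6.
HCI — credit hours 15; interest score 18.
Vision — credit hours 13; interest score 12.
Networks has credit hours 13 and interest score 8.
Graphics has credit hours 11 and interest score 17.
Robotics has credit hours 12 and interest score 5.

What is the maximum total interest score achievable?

35

HCI + Graphics: credit hours 15 + 11 = 26 ≤ 33, interest score 18 + 17 = 35.
HCI + Vision: credit hours 15 + 13 = 28 ≤ 33, interest score 18 + 12 = 30.
Vision + Graphics: credit hours 13 + 11 = 24 ≤ 33, interest score 12 + 17 = 29.
Best is HCI and Graphics with total interest score 35.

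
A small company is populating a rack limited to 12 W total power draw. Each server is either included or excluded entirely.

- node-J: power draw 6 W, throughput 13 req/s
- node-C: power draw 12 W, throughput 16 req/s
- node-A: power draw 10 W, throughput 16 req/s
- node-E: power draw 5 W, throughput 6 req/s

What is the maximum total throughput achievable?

19

This is an integer program with binary decision variables.
node-J + node-E: power draw 6 + 5 = 11 ≤ 12, throughput 13 + 6 = 19.
node-A: power draw 10 ≤ 12, throughput 16.
Best is node-J and node-E with total throughput 19.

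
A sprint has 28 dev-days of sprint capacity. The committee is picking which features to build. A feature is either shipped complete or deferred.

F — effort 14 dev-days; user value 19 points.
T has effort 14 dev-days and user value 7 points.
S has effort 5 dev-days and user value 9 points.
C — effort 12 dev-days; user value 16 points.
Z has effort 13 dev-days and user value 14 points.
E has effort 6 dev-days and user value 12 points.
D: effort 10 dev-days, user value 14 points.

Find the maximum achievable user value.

Allowing fractional choices, the relaxed optimum would be about 44.5, but features are indivisible.
F + S + E: effort 14 + 5 + 6 = 25 ≤ 28, user value 19 + 9 + 12 = 40.
C + E + D: effort 12 + 6 + 10 = 28 ≤ 28, user value 16 + 12 + 14 = 42.
S + C + D: effort 5 + 12 + 10 = 27 ≤ 28, user value 9 + 16 + 14 = 39.
Best is C, E, and D with total user value 42.

42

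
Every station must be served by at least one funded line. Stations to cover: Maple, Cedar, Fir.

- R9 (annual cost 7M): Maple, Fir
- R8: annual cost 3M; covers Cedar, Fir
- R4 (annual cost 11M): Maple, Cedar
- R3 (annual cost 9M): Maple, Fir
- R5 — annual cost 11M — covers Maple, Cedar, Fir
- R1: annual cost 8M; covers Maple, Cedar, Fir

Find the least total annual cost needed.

R1 alone covers Maple, Cedar, Fir — every station.
Total annual cost: 8.

8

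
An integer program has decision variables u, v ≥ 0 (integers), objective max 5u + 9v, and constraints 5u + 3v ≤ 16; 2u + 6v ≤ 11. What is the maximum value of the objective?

Relaxing integrality, the LP optimum is 21.75 at (u,v) = (2.62, 0.958), which is not an integer point.
(u,v)=(2,1): 5·2+3·1=13≤16, 2·2+6·1=10≤11, objective 19.
(u,v)=(3,0): 5·3+3·0=15≤16, 2·3+6·0=6≤11, objective 15.
(u,v)=(1,1): 5·1+3·1=8≤16, 2·1+6·1=8≤11, objective 14.
No feasible integer point exceeds 19.

19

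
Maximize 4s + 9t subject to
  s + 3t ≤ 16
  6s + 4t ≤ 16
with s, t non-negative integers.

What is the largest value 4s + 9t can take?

36

(s,t)=(0,4): 1·0+3·4=12≤16, 6·0+4·4=16≤16, objective 36.
(s,t)=(0,3): 1·0+3·3=9≤16, 6·0+4·3=12≤16, objective 27.
Maximum is 36 at (s,t)=(0,4).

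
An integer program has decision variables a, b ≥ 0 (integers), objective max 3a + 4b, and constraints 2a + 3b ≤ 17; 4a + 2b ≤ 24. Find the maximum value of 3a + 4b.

Relaxing integrality, the LP optimum is 24.25 at (a,b) = (4.75, 2.5), which is not an integer point.
(a,b)=(4,3): 2·4+3·3=17≤17, 4·4+2·3=22≤24, objective 24.
(a,b)=(5,2): 2·5+3·2=16≤17, 4·5+2·2=24≤24, objective 23.
(a,b)=(3,3): 2·3+3·3=15≤17, 4·3+2·3=18≤24, objective 21.
No feasible integer point exceeds 24.

24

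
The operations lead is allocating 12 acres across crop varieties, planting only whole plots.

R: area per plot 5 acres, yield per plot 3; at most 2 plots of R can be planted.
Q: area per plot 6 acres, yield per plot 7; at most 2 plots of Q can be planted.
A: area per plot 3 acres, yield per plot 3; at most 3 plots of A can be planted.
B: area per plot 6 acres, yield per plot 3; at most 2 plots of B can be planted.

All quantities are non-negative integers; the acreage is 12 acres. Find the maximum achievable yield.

14

This is a bounded integer knapsack.
1×Q and 2×A: area 12 ≤ 12, yield 1·7 + 2·3 = 13.
2×Q: area 12 ≤ 12, yield 2·7 = 14.
Best is 14.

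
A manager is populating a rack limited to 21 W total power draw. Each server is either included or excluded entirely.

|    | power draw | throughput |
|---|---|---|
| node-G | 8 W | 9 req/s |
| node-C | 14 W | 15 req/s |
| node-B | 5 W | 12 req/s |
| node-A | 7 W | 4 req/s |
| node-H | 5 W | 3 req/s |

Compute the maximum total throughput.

27

Take node-C and node-B: power draw 14 + 5 = 19 ≤ 21, throughput 15 + 12 = 27.
No other feasible combination does better.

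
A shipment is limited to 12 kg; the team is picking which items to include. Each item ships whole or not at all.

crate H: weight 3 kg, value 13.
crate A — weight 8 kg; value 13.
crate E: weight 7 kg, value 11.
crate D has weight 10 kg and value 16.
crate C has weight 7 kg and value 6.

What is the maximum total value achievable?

This is an integer program with binary decision variables.
Take crate H and crate A: weight 3 + 8 = 11 ≤ 12, value 13 + 13 = 26.
No other feasible combination does better.

26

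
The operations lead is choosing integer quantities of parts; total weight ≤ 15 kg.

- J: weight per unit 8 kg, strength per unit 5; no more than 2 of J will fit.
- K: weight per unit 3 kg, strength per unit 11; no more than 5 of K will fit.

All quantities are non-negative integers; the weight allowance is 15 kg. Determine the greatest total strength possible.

This is a bounded integer knapsack.
K has the best ratio (11/3); taking only K gives at most 5×11 = 55 (stopped by the weight limit).
Optimal: 5×K: weight 15 ≤ 15, strength 5·11 = 55.

55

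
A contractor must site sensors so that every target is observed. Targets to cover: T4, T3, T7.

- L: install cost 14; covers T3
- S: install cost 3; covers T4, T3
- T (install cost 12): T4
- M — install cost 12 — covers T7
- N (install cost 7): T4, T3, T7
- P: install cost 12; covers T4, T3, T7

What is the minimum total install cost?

7

The greedy cost-per-new-target heuristic would pick S and N for 10, but a cheaper cover exists.
N alone covers T4, T3, T7 — every target.
Total install cost: 7.
No cover costs less than 7.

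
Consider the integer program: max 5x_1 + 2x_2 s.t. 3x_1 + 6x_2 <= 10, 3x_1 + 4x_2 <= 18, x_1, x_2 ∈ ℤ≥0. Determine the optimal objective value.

15

Relaxing integrality, the LP optimum is 16.67 at (x_1,x_2) = (3.33, 0), which is not an integer point.
(x_1,x_2)=(3,0) is feasible, giving 15.
(x_1,x_2)=(2,0) is feasible, giving 10.
The best lattice point is (3,0), giving 15.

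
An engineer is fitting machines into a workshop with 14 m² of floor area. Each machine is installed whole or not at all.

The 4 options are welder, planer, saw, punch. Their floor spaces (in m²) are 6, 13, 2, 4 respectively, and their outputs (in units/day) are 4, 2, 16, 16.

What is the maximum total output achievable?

This is an integer program with binary decision variables.
Allowing fractional choices, the relaxed optimum would be about 36.3, but machines are indivisible.
welder + saw + punch: floor space 6 + 2 + 4 = 12 ≤ 14, output 4 + 16 + 16 = 36.
saw + punch: floor space 2 + 4 = 6 ≤ 14, output 16 + 16 = 32.
welder + saw: floor space 6 + 2 = 8 ≤ 14, output 4 + 16 = 20.
Best is welder, saw, and punch with total output 36.

36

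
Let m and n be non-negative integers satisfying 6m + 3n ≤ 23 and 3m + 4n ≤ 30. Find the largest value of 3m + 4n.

28

(m,n)=(0,7): 6·0+3·7=21≤23, 3·0+4·7=28≤30, objective 28.
(m,n)=(0,6): 6·0+3·6=18≤23, 3·0+4·6=24≤30, objective 24.
Maximum is 28 at (m,n)=(0,7).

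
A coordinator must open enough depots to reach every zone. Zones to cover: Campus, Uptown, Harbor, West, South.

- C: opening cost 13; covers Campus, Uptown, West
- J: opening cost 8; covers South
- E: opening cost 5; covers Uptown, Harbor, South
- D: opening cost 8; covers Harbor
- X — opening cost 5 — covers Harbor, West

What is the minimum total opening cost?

This is a weighted set-cover instance.
The greedy cost-per-new-zone heuristic would pick E, X, and C for 23, but a cheaper cover exists.
Choose C and E: together they cover Campus, Uptown, Harbor, West, South — every zone.
Total opening cost: 13 + 5 = 18.
No cover costs less than 18.

18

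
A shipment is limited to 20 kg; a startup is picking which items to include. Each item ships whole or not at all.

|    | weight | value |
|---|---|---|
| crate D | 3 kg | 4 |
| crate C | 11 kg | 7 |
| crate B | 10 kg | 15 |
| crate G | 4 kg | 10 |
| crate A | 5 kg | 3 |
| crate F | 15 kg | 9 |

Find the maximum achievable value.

29

Allowing fractional choices, the relaxed optimum would be about 30.9, but items are indivisible.
crate B + crate G + crate A: weight 10 + 4 + 5 = 19 ≤ 20, value 15 + 10 + 3 = 28.
crate B + crate G: weight 10 + 4 = 14 ≤ 20, value 15 + 10 = 25.
crate D + crate B + crate G: weight 3 + 10 + 4 = 17 ≤ 20, value 4 + 15 + 10 = 29.
Best is crate D, crate B, and crate G with total value 29.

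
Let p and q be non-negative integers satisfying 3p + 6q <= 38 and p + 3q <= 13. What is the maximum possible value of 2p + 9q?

Relaxing integrality, the LP optimum is 39.00 at (p,q) = (0, 4.33), which is not an integer point.
(p,q)=(1,4): 3·1+6·4=27≤38, 1·1+3·4=13≤13, objective 38.
(p,q)=(0,4): 3·0+6·4=24≤38, 1·0+3·4=12≤13, objective 36.
(p,q)=(2,3): 3·2+6·3=24≤38, 1·2+3·3=11≤13, objective 31.
The best lattice point is (1,4), giving 38.

38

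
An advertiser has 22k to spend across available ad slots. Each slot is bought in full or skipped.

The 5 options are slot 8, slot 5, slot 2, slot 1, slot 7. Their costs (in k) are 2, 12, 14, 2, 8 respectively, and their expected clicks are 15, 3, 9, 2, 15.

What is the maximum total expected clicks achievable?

Allowing fractional choices, the relaxed optimum would be about 38.4, but ad slots are indivisible.
slot 8 + slot 1 + slot 7: cost 2 + 2 + 8 = 12 ≤ 22, expected clicks 15 + 2 + 15 = 32.
slot 8 + slot 5 + slot 7: cost 2 + 12 + 8 = 22 ≤ 22, expected clicks 15 + 3 + 15 = 33.
Best is slot 8, slot 5, and slot 7 with total expected clicks 33.

33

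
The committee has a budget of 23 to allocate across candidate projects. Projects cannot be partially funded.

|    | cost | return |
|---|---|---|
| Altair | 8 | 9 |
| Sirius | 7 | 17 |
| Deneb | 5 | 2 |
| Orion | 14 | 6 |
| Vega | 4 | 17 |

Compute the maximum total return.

This is a 0-1 knapsack instance.
Allowing fractional choices, the relaxed optimum would be about 44.7, but projects are indivisible.
Sirius + Deneb + Vega: cost 7 + 5 + 4 = 16 ≤ 23, return 17 + 2 + 17 = 36.
Sirius + Vega: cost 7 + 4 = 11 ≤ 23, return 17 + 17 = 34.
Altair + Sirius + Vega: cost 8 + 7 + 4 = 19 ≤ 23, return 9 + 17 + 17 = 43.
Best is Altair, Sirius, and Vega with total return 43.

43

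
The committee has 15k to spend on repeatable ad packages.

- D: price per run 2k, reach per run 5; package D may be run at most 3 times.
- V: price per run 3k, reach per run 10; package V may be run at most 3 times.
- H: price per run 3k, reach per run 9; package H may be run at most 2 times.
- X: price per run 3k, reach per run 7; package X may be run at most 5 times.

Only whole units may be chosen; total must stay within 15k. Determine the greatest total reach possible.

48

V has the best ratio (10/3); taking only V gives at most 3×10 = 30 (stopped by the supply cap of 3).
Mixing does better — 3×V and 2×H: price 15 ≤ 15, reach 3·10 + 2·9 = 48.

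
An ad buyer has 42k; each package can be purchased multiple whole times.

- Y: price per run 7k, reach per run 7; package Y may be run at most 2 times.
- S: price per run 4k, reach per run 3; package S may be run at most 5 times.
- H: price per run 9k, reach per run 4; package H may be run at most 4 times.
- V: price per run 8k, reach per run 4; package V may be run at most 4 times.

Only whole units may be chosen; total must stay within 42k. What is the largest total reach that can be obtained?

2×Y, 3×S, and 2×V: price 42 ≤ 42, reach 2·7 + 3·3 + 2·4 = 31.
2×Y, 5×S, and 1×V: price 42 ≤ 42, reach 2·7 + 5·3 + 1·4 = 33.
Best is 33.

33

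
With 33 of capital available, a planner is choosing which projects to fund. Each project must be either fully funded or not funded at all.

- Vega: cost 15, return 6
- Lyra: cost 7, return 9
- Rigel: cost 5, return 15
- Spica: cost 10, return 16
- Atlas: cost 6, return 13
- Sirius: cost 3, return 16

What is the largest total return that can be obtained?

69

This is a 0-1 knapsack instance.
Allowing fractional choices, the relaxed optimum would be about 69.8, but projects are indivisible.
Rigel + Spica + Atlas + Sirius: cost 5 + 10 + 6 + 3 = 24 ≤ 33, return 15 + 16 + 13 + 16 = 60.
Lyra + Rigel + Spica + Atlas + Sirius: cost 7 + 5 + 10 + 6 + 3 = 31 ≤ 33, return 9 + 15 + 16 + 13 + 16 = 69.
Best is Lyra, Rigel, Spica, Atlas, and Sirius with total return 69.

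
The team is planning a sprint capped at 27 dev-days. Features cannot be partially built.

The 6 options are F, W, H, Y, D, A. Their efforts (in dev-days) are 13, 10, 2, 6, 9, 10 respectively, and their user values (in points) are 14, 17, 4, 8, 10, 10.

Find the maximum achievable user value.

39

Take W, H, Y, and D: effort 10 + 2 + 6 + 9 = 27 ≤ 27, user value 17 + 4 + 8 + 10 = 39.
No other feasible combination does better.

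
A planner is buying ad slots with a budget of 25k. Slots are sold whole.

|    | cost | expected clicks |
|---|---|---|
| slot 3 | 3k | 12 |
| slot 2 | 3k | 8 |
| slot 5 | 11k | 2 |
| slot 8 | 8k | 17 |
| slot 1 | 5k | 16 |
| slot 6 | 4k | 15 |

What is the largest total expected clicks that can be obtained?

Allowing fractional choices, the relaxed optimum would be about 68.4, but ad slots are indivisible.
slot 2 + slot 8 + slot 1 + slot 6: cost 3 + 8 + 5 + 4 = 20 ≤ 25, expected clicks 8 + 17 + 16 + 15 = 56.
slot 3 + slot 8 + slot 1 + slot 6: cost 3 + 8 + 5 + 4 = 20 ≤ 25, expected clicks 12 + 17 + 16 + 15 = 60.
slot 3 + slot 2 + slot 8 + slot 1 + slot 6: cost 3 + 3 + 8 + 5 + 4 = 23 ≤ 25, expected clicks 12 + 8 + 17 + 16 + 15 = 68.
Best is slot 3, slot 2, slot 8, slot 1, and slot 6 with total expected clicks 68.

68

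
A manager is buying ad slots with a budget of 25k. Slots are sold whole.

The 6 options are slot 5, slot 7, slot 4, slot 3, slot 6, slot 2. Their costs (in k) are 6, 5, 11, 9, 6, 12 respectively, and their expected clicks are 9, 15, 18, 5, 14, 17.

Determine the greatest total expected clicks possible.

Take slot 7, slot 4, and slot 6: cost 5 + 11 + 6 = 22 ≤ 25, expected clicks 15 + 18 + 14 = 47.
No other feasible combination does better.

47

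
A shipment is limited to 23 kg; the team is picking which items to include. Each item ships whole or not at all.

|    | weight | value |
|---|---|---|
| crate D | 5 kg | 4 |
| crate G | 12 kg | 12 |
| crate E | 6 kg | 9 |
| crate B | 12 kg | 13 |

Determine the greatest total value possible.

This is a 0-1 knapsack instance.
Allowing fractional choices, the relaxed optimum would be about 27.0, but items are indivisible.
crate D + crate E + crate B: weight 5 + 6 + 12 = 23 ≤ 23, value 4 + 9 + 13 = 26.
crate D + crate G + crate E: weight 5 + 12 + 6 = 23 ≤ 23, value 4 + 12 + 9 = 25.
crate E + crate B: weight 6 + 12 = 18 ≤ 23, value 9 + 13 = 22.
Best is crate D, crate E, and crate B with total value 26.

26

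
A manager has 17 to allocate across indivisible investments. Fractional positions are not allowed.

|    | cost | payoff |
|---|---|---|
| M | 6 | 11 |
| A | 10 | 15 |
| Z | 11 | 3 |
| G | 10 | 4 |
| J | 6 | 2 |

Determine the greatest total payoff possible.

Allowing fractional choices, the relaxed optimum would be about 26.4, but investments are indivisible.
A: cost 10 ≤ 17, payoff 15.
A + J: cost 10 + 6 = 16 ≤ 17, payoff 15 + 2 = 17.
M + A: cost 6 + 10 = 16 ≤ 17, payoff 11 + 15 = 26.
Best is M and A with total payoff 26.

26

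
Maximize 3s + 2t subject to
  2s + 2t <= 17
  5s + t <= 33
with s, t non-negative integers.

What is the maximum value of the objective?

Relaxing integrality, the LP optimum is 23.12 at (s,t) = (6.12, 2.38), which is not an integer point.
(s,t)=(6,2) is feasible, giving 22.
(s,t)=(5,3) is feasible, giving 21.
(s,t)=(6,1) is feasible, giving 20.
Maximum is 22 at (s,t)=(6,2).

22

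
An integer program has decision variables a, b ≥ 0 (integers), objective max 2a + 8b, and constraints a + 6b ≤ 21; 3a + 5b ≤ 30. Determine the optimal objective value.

The continuous relaxation peaks at (5.77, 2.54) with value 31.85; rounding to a feasible lattice point costs some objective.
(a,b)=(3,3): 1·3+6·3=21≤21, 3·3+5·3=24≤30, objective 30.
(a,b)=(6,2): 1·6+6·2=18≤21, 3·6+5·2=28≤30, objective 28.
(a,b)=(2,3): 1·2+6·3=20≤21, 3·2+5·3=21≤30, objective 28.
(a,b)=(5,2): 1·5+6·2=17≤21, 3·5+5·2=25≤30, objective 26.
No feasible integer point exceeds 30.

30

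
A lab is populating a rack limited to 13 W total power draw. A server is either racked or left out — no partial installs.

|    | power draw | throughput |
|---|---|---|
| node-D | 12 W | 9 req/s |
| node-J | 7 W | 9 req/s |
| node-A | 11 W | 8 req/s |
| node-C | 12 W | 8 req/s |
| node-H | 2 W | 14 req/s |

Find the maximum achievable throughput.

This is an integer program with binary decision variables.
Allowing fractional choices, the relaxed optimum would be about 26.0, but servers are indivisible.
node-A + node-H: power draw 11 + 2 = 13 ≤ 13, throughput 8 + 14 = 22.
node-J + node-H: power draw 7 + 2 = 9 ≤ 13, throughput 9 + 14 = 23.
Best is node-J and node-H with total throughput 23.

23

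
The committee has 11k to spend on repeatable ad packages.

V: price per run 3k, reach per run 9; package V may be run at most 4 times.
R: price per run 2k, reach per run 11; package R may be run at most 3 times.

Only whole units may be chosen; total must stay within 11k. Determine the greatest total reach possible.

2×V and 2×R: price 10 ≤ 11, reach 2·9 + 2·11 = 40.
1×V and 3×R: price 9 ≤ 11, reach 1·9 + 3·11 = 42.
Best is 42.

42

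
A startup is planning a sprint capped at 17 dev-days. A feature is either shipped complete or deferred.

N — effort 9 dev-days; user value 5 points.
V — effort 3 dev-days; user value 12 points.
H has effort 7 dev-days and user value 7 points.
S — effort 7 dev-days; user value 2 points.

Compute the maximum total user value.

21

Allowing fractional choices, the relaxed optimum would be about 22.9, but features are indivisible.
V + H + S: effort 3 + 7 + 7 = 17 ≤ 17, user value 12 + 7 + 2 = 21.
N + V: effort 9 + 3 = 12 ≤ 17, user value 5 + 12 = 17.
V + H: effort 3 + 7 = 10 ≤ 17, user value 12 + 7 = 19.
Best is V, H, and S with total user value 21.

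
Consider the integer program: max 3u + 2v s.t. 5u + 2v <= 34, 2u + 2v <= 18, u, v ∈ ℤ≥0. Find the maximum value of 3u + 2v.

23

The continuous relaxation peaks at (5.33, 3.67) with value 23.33; rounding to a feasible lattice point costs some objective.
(u,v)=(5,4): 5·5+2·4=33≤34, 2·5+2·4=18≤18, objective 23.
(u,v)=(6,2): 5·6+2·2=34≤34, 2·6+2·2=16≤18, objective 22.
(u,v)=(4,5): 5·4+2·5=30≤34, 2·4+2·5=18≤18, objective 22.
The best lattice point is (5,4), giving 23.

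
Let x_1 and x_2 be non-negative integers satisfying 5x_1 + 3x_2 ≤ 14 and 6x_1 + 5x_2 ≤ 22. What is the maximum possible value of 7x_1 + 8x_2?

32

Relaxing integrality, the LP optimum is 35.20 at (x_1,x_2) = (0, 4.4), which is not an integer point.
(x_1,x_2)=(0,4): 5·0+3·4=12≤14, 6·0+5·4=20≤22, objective 32.
(x_1,x_2)=(1,3): 5·1+3·3=14≤14, 6·1+5·3=21≤22, objective 31.
(x_1,x_2)=(0,3): 5·0+3·3=9≤14, 6·0+5·3=15≤22, objective 24.
Maximum is 32 at (x_1,x_2)=(0,4).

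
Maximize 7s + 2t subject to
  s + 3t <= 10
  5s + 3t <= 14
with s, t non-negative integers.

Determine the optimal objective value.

16

Relaxing integrality, the LP optimum is 19.60 at (s,t) = (2.8, 0), which is not an integer point.
(s,t)=(2,1): 1·2+3·1=5≤10, 5·2+3·1=13≤14, objective 16.
(s,t)=(2,0): 1·2+3·0=2≤10, 5·2+3·0=10≤14, objective 14.
(s,t)=(1,2): 1·1+3·2=7≤10, 5·1+3·2=11≤14, objective 11.
The best lattice point is (2,1), giving 16.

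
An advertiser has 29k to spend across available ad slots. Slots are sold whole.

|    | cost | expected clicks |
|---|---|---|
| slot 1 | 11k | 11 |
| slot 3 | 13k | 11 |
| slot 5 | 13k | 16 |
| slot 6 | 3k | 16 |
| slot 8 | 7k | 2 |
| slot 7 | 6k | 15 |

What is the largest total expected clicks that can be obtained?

49

Take slot 5, slot 6, slot 8, and slot 7: cost 13 + 3 + 7 + 6 = 29 ≤ 29, expected clicks 16 + 16 + 2 + 15 = 49.
No other feasible combination does better.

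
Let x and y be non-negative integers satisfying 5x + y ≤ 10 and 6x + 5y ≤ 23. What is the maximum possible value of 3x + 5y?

20

(x,y)=(0,4) is feasible, giving 20.
(x,y)=(1,3) is feasible, giving 18.
(x,y)=(0,3) is feasible, giving 15.
No feasible integer point exceeds 20.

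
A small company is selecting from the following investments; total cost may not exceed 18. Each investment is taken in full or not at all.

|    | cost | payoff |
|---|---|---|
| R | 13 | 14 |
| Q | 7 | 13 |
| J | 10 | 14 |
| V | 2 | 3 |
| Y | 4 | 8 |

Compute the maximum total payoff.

Allowing fractional choices, the relaxed optimum would be about 31.0, but investments are indivisible.
J + V + Y: cost 10 + 2 + 4 = 16 ≤ 18, payoff 14 + 3 + 8 = 25.
Q + J: cost 7 + 10 = 17 ≤ 18, payoff 13 + 14 = 27.
Q + V + Y: cost 7 + 2 + 4 = 13 ≤ 18, payoff 13 + 3 + 8 = 24.
Best is Q and J with total payoff 27.

27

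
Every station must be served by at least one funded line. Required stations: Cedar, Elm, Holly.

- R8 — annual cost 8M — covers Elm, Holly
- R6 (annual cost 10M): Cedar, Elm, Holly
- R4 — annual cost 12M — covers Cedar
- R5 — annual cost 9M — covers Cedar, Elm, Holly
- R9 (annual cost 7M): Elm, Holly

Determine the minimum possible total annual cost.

9

This is a weighted set-cover instance.
R5 alone covers Cedar, Elm, Holly — every station.
Total annual cost: 9.
No cover costs less than 9.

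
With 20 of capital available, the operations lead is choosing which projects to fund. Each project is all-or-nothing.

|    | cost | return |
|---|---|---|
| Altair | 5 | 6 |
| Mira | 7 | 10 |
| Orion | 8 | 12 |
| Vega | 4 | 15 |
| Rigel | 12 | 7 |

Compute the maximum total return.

This is an integer program with binary decision variables.
Take Mira, Orion, and Vega: cost 7 + 8 + 4 = 19 ≤ 20, return 10 + 12 + 15 = 37.
No other feasible combination does better.

37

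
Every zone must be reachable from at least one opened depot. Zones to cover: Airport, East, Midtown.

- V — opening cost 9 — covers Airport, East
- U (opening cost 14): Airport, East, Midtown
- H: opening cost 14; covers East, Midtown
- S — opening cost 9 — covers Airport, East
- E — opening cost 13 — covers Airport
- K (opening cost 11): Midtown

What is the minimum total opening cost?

14

U alone covers Airport, East, Midtown — every zone.
Total opening cost: 14.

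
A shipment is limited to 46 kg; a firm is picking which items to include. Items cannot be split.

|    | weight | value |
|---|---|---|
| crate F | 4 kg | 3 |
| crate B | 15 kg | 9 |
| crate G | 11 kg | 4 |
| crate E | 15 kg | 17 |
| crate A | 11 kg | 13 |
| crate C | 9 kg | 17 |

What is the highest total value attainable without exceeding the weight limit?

This is an integer program with binary decision variables.
Allowing fractional choices, the relaxed optimum would be about 54.2, but items are indivisible.
crate G + crate E + crate A + crate C: weight 11 + 15 + 11 + 9 = 46 ≤ 46, value 4 + 17 + 13 + 17 = 51.
crate F + crate E + crate A + crate C: weight 4 + 15 + 11 + 9 = 39 ≤ 46, value 3 + 17 + 13 + 17 = 50.
Best is crate G, crate E, crate A, and crate C with total value 51.

51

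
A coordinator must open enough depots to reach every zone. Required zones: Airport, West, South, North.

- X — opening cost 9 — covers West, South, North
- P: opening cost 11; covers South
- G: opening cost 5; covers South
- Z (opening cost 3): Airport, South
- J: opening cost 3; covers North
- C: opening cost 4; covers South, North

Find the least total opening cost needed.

The greedy cost-per-new-zone heuristic would pick Z, J, and X for 15, but a cheaper cover exists.
Choose X and Z: together they cover Airport, West, South, North — every zone.
Total opening cost: 9 + 3 = 12.
No cover costs less than 12.

12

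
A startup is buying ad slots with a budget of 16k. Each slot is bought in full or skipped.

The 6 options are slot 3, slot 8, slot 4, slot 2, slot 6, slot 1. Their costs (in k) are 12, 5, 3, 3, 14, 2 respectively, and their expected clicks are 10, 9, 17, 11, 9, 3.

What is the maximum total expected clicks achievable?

40

Treat it as a binary knapsack problem.
Allowing fractional choices, the relaxed optimum would be about 42.5, but ad slots are indivisible.
slot 8 + slot 4 + slot 2: cost 5 + 3 + 3 = 11 ≤ 16, expected clicks 9 + 17 + 11 = 37.
slot 4 + slot 2 + slot 1: cost 3 + 3 + 2 = 8 ≤ 16, expected clicks 17 + 11 + 3 = 31.
slot 8 + slot 4 + slot 2 + slot 1: cost 5 + 3 + 3 + 2 = 13 ≤ 16, expected clicks 9 + 17 + 11 + 3 = 40.
Best is slot 8, slot 4, slot 2, and slot 1 with total expected clicks 40.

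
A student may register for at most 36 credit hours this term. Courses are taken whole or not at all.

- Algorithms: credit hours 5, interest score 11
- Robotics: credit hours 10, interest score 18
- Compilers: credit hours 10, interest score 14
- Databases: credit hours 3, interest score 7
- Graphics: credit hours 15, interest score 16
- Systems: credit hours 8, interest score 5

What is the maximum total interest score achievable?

55

Allowing fractional choices, the relaxed optimum would be about 58.5, but courses are indivisible.
Algorithms + Robotics + Compilers + Databases + Systems: credit hours 5 + 10 + 10 + 3 + 8 = 36 ≤ 36, interest score 11 + 18 + 14 + 7 + 5 = 55.
Algorithms + Robotics + Databases + Graphics: credit hours 5 + 10 + 3 + 15 = 33 ≤ 36, interest score 11 + 18 + 7 + 16 = 52.
Best is Algorithms, Robotics, Compilers, Databases, and Systems with total interest score 55.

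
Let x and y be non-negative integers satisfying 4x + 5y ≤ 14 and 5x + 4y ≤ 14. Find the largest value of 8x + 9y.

26

Relaxing integrality, the LP optimum is 26.44 at (x,y) = (1.56, 1.56), which is not an integer point.
(x,y)=(1,2): 4·1+5·2=14≤14, 5·1+4·2=13≤14, objective 26.
(x,y)=(2,1): 4·2+5·1=13≤14, 5·2+4·1=14≤14, objective 25.
(x,y)=(0,2): 4·0+5·2=10≤14, 5·0+4·2=8≤14, objective 18.
Maximum is 26 at (x,y)=(1,2).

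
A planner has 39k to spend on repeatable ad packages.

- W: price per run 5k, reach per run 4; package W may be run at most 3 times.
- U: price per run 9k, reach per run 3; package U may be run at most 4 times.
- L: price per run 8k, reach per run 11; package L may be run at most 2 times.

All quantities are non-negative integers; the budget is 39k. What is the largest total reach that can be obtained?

L has the best ratio (11/8); taking only L gives at most 2×11 = 22 (stopped by the supply cap of 2).
Mixing does better — 3×W and 2×L: price 31 ≤ 39, reach 3·4 + 2·11 = 34.

34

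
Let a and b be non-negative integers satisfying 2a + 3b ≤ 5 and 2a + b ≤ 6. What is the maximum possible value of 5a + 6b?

Relaxing integrality, the LP optimum is 12.50 at (a,b) = (2.5, 0), which is not an integer point.
(a,b)=(1,1): 2·1+3·1=5≤5, 2·1+1·1=3≤6, objective 11.
(a,b)=(2,0): 2·2+3·0=4≤5, 2·2+1·0=4≤6, objective 10.
(a,b)=(0,1): 2·0+3·1=3≤5, 2·0+1·1=1≤6, objective 6.
(a,b)=(1,0): 2·1+3·0=2≤5, 2·1+1·0=2≤6, objective 5.
No feasible integer point exceeds 11.

11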